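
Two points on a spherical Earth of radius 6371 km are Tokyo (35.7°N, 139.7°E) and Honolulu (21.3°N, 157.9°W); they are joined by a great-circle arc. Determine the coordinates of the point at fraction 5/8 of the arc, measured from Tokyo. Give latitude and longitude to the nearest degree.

Convert each endpoint to a unit vector on the sphere (x = cos φ cos λ, y = cos φ sin λ, z = sin φ).
The central angle between the endpoints is δ = arccos(p₁·p₂) ≈ 0.973 rad (55.8°).
Interpolate at f = 5/8 with slerp weights a = sin((1−f)δ)/sin δ ≈ 0.432, b = sin(fδ)/sin δ ≈ 0.691.
p = a·p₁ + b·p₂ ≈ (-0.864, -0.016, 0.503); φ = arcsin(p_z) ≈ 30.20°, λ = atan2(p_y, p_x) ≈ -178.97°.

≈ 30°N, 179°W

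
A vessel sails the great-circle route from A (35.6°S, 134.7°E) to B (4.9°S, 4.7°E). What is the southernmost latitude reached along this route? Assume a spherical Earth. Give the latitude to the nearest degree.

≈ 45°S

The great circle lies in the plane with unit normal n̂ = (p₁ × p₂)/|p₁ × p₂|.
Here n̂_z ≈ -0.704; the vertex latitude is φ_max = arccos|n̂_z| ≈ 45.3°.
Check via Clairaut: cos φ_max = |cos φ₁| · sin C = cos(35.6°)·sin(120.1°) ≈ 0.704, again giving ≈ 45.3°.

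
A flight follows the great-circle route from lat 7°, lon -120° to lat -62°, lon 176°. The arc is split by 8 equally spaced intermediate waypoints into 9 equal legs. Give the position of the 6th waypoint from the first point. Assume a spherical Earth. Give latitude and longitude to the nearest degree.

≈ lat -43°, lon -149°

The haversine formula gives a central angle δ ≈ 1.474 rad (84.5°) between the endpoints.
Interpolate at f = 6/9 with slerp weights a = sin((1−f)δ)/sin δ ≈ 0.474, b = sin(fδ)/sin δ ≈ 0.836.
p = a·p₁ + b·p₂ ≈ (-0.627, -0.380, -0.680); φ = arcsin(p_z) ≈ -42.87°, λ = atan2(p_y, p_x) ≈ -148.76°.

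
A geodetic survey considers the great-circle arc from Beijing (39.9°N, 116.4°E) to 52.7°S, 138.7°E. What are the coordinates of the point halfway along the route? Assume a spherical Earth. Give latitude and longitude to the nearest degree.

≈ 7°S, 126°E

From cos δ = sin φ₁ sin φ₂ + cos φ₁ cos φ₂ cos Δλ, the central angle is δ ≈ 1.651 rad (94.6°).
Interpolate at f = 1/2 with slerp weights a = sin((1−f)δ)/sin δ ≈ 0.737, b = sin(fδ)/sin δ ≈ 0.737.
p = a·p₁ + b·p₂ ≈ (-0.587, 0.801, -0.114); φ = arcsin(p_z) ≈ -6.52°, λ = atan2(p_y, p_x) ≈ 126.22°.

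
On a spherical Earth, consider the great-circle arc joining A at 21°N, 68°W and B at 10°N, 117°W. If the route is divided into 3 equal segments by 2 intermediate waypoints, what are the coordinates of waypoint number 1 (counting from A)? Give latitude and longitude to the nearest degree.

≈ 19°N, 85°W

Convert each endpoint to a unit vector on the sphere (x = cos φ cos λ, y = cos φ sin λ, z = sin φ).
The central angle between the endpoints is δ = arccos(p₁·p₂) ≈ 0.843 rad (48.3°).
Interpolate at f = 1/3 with slerp weights a = sin((1−f)δ)/sin δ ≈ 0.714, b = sin(fδ)/sin δ ≈ 0.371.
p = a·p₁ + b·p₂ ≈ (0.084, -0.944, 0.320); φ = arcsin(p_z) ≈ 18.68°, λ = atan2(p_y, p_x) ≈ -84.94°.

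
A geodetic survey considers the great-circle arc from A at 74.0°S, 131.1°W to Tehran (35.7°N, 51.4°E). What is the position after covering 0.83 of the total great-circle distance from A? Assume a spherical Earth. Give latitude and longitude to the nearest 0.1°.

≈ 11.6°N, 51.9°E

Write both endpoints as unit vectors p₁, p₂ with components (cos φ cos λ, cos φ sin λ, sin φ).
The central angle between the endpoints is δ = arccos(p₁·p₂) ≈ 2.473 rad (141.7°).
Interpolate at f = 0.83 with slerp weights a = sin((1−f)δ)/sin δ ≈ 0.658, b = sin(fδ)/sin δ ≈ 1.429.
p = a·p₁ + b·p₂ ≈ (0.605, 0.770, 0.201); φ = arcsin(p_z) ≈ 11.62°, λ = atan2(p_y, p_x) ≈ 51.86°.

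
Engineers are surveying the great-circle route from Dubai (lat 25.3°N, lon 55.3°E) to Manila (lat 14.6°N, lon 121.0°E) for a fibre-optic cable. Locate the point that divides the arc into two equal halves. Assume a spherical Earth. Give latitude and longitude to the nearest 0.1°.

Convert each endpoint to a unit vector on the sphere (x = cos φ cos λ, y = cos φ sin λ, z = sin φ).
The central angle between the endpoints is δ = arccos(p₁·p₂) ≈ 1.084 rad (62.1°).
Interpolate at f = 1/2 with slerp weights a = sin((1−f)δ)/sin δ ≈ 0.584, b = sin(fδ)/sin δ ≈ 0.584.
p = a·p₁ + b·p₂ ≈ (0.009, 0.918, 0.397); φ = arcsin(p_z) ≈ 23.36°, λ = atan2(p_y, p_x) ≈ 89.41°.

≈ lat 23.4°N, lon 89.4°E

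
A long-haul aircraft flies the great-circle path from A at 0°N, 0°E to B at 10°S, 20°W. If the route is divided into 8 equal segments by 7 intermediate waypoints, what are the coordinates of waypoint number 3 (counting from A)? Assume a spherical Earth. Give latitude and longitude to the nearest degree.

Convert each endpoint to a unit vector on the sphere (x = cos φ cos λ, y = cos φ sin λ, z = sin φ).
The central angle between the endpoints is δ = arccos(p₁·p₂) ≈ 0.389 rad (22.3°).
Interpolate at f = 3/8 with slerp weights a = sin((1−f)δ)/sin δ ≈ 0.635, b = sin(fδ)/sin δ ≈ 0.383.
p = a·p₁ + b·p₂ ≈ (0.989, -0.129, -0.067); φ = arcsin(p_z) ≈ -3.82°, λ = atan2(p_y, p_x) ≈ -7.43°.

≈ 4°S, 7°W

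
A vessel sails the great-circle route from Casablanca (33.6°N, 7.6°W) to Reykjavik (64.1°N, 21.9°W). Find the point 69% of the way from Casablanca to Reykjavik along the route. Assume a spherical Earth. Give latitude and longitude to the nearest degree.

Write both endpoints as unit vectors p₁, p₂ with components (cos φ cos λ, cos φ sin λ, sin φ).
The central angle between the endpoints is δ = arccos(p₁·p₂) ≈ 0.554 rad (31.7°).
Interpolate at f = 0.69 with slerp weights a = sin((1−f)δ)/sin δ ≈ 0.325, b = sin(fδ)/sin δ ≈ 0.709.
p = a·p₁ + b·p₂ ≈ (0.556, -0.151, 0.818); φ = arcsin(p_z) ≈ 54.84°, λ = atan2(p_y, p_x) ≈ -15.23°.

≈ 55°N, 15°W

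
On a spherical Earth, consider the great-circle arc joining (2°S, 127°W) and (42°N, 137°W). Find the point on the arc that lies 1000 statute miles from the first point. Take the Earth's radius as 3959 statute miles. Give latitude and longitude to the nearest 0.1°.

≈ (12.2°N, 129.7°W)

Write both endpoints as unit vectors p₁, p₂ with components (cos φ cos λ, cos φ sin λ, sin φ).
The central angle between the endpoints is δ = arccos(p₁·p₂) ≈ 0.784 rad (44.9°). The total great-circle distance is δ·R ≈ 0.784 × 3959 ≈ 3104 mi, so the target fraction is f = 1000/3104 ≈ 0.322.
Interpolate at f ≈ 0.322 with slerp weights a = sin((1−f)δ)/sin δ ≈ 0.718, b = sin(fδ)/sin δ ≈ 0.354.
p = a·p₁ + b·p₂ ≈ (-0.624, -0.752, 0.212); φ = arcsin(p_z) ≈ 12.23°, λ = atan2(p_y, p_x) ≈ -129.68°.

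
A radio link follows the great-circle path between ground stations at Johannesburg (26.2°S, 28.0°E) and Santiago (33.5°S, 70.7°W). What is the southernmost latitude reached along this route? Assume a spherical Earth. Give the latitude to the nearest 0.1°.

The great circle lies in the plane with unit normal n̂ = (p₁ × p₂)/|p₁ × p₂|.
Here n̂_z ≈ -0.746; the vertex latitude is φ_max = arccos|n̂_z| ≈ 41.8°.

≈ 41.8°S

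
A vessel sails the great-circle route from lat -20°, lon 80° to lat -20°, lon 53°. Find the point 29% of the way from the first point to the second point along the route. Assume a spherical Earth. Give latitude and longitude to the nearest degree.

≈ lat -20°, lon 72°

The haversine formula gives a central angle δ ≈ 0.442 rad (25.3°) between the endpoints.
Interpolate at f = 0.29 with slerp weights a = sin((1−f)δ)/sin δ ≈ 0.722, b = sin(fδ)/sin δ ≈ 0.299.
p = a·p₁ + b·p₂ ≈ (0.287, 0.892, -0.349); φ = arcsin(p_z) ≈ -20.43°, λ = atan2(p_y, p_x) ≈ 72.18°.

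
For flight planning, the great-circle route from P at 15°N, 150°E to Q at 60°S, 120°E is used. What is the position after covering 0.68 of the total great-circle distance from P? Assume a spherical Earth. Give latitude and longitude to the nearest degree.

≈ 37°S, 135°E

Write both endpoints as unit vectors p₁, p₂ with components (cos φ cos λ, cos φ sin λ, sin φ).
The central angle between the endpoints is δ = arccos(p₁·p₂) ≈ 1.375 rad (78.8°).
Interpolate at f = 0.68 with slerp weights a = sin((1−f)δ)/sin δ ≈ 0.434, b = sin(fδ)/sin δ ≈ 0.820.
p = a·p₁ + b·p₂ ≈ (-0.568, 0.565, -0.598); φ = arcsin(p_z) ≈ -36.73°, λ = atan2(p_y, p_x) ≈ 135.17°.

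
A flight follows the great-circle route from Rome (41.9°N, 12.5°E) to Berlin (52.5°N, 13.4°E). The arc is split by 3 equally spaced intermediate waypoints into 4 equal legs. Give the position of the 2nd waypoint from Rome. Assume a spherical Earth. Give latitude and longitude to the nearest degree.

Convert each endpoint to a unit vector on the sphere (x = cos φ cos λ, y = cos φ sin λ, z = sin φ).
The central angle between the endpoints is δ = arccos(p₁·p₂) ≈ 0.185 rad (10.6°).
Interpolate at f = 2/4 with slerp weights a = sin((1−f)δ)/sin δ ≈ 0.502, b = sin(fδ)/sin δ ≈ 0.502.
p = a·p₁ + b·p₂ ≈ (0.662, 0.152, 0.734); φ = arcsin(p_z) ≈ 47.20°, λ = atan2(p_y, p_x) ≈ 12.90°.

≈ 47°N, 13°E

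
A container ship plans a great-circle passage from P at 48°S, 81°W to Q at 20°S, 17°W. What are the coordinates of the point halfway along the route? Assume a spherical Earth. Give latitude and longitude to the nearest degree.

≈ 38°S, 43°W

Write both endpoints as unit vectors p₁, p₂ with components (cos φ cos λ, cos φ sin λ, sin φ).
The central angle between the endpoints is δ = arccos(p₁·p₂) ≈ 1.012 rad (58.0°).
Interpolate at f = 1/2 with slerp weights a = sin((1−f)δ)/sin δ ≈ 0.572, b = sin(fδ)/sin δ ≈ 0.572.
p = a·p₁ + b·p₂ ≈ (0.574, -0.535, -0.620); φ = arcsin(p_z) ≈ -38.34°, λ = atan2(p_y, p_x) ≈ -43.00°.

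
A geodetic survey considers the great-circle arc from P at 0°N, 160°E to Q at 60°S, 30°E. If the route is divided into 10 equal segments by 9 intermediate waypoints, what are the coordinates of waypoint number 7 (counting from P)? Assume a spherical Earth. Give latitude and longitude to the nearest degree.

≈ 63°S, 101°E

Write both endpoints as unit vectors p₁, p₂ with components (cos φ cos λ, cos φ sin λ, sin φ).
The central angle between the endpoints is δ = arccos(p₁·p₂) ≈ 1.898 rad (108.7°).
Interpolate at f = 7/10 with slerp weights a = sin((1−f)δ)/sin δ ≈ 0.569, b = sin(fδ)/sin δ ≈ 1.025.
p = a·p₁ + b·p₂ ≈ (-0.091, 0.451, -0.888); φ = arcsin(p_z) ≈ -62.60°, λ = atan2(p_y, p_x) ≈ 101.42°.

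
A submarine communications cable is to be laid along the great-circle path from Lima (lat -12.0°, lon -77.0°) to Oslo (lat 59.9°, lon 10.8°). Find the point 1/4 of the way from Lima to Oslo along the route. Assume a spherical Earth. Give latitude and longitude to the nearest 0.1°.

Write both endpoints as unit vectors p₁, p₂ with components (cos φ cos λ, cos φ sin λ, sin φ).
The central angle between the endpoints is δ = arccos(p₁·p₂) ≈ 1.733 rad (99.3°).
Interpolate at f = 1/4 with slerp weights a = sin((1−f)δ)/sin δ ≈ 0.976, b = sin(fδ)/sin δ ≈ 0.425.
p = a·p₁ + b·p₂ ≈ (0.424, -0.890, 0.165); φ = arcsin(p_z) ≈ 9.50°, λ = atan2(p_y, p_x) ≈ -64.52°.

≈ lat 9.5°, lon -64.5°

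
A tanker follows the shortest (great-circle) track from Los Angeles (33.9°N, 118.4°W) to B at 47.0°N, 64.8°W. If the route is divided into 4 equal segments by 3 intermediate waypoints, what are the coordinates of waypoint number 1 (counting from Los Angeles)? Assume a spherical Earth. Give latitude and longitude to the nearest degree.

≈ 39°N, 107°W

The haversine formula gives a central angle δ ≈ 0.732 rad (41.9°) between the endpoints.
Interpolate at f = 1/4 with slerp weights a = sin((1−f)δ)/sin δ ≈ 0.781, b = sin(fδ)/sin δ ≈ 0.272.
p = a·p₁ + b·p₂ ≈ (-0.229, -0.738, 0.635); φ = arcsin(p_z) ≈ 39.39°, λ = atan2(p_y, p_x) ≈ -107.25°.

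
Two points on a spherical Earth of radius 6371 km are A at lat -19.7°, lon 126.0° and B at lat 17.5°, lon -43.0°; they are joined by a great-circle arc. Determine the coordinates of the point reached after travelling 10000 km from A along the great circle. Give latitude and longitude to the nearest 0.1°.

≈ lat -9.5°, lon 32.6°

The haversine formula gives a central angle δ ≈ 2.956 rad (169.3°) between the endpoints. The total great-circle distance is δ·R ≈ 2.956 × 6371 ≈ 18831 km, so the target fraction is f = 10000/18831 ≈ 0.531.
Interpolate at f ≈ 0.531 with slerp weights a = sin((1−f)δ)/sin δ ≈ 5.318, b = sin(fδ)/sin δ ≈ 5.410.
p = a·p₁ + b·p₂ ≈ (0.831, 0.532, -0.166); φ = arcsin(p_z) ≈ -9.55°, λ = atan2(p_y, p_x) ≈ 32.62°.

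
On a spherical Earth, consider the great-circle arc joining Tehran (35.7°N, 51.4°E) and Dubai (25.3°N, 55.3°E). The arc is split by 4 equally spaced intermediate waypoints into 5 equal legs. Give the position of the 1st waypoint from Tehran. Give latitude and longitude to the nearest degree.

From cos δ = sin φ₁ sin φ₂ + cos φ₁ cos φ₂ cos Δλ, the central angle is δ ≈ 0.191 rad (10.9°).
Interpolate at f = 1/5 with slerp weights a = sin((1−f)δ)/sin δ ≈ 0.802, b = sin(fδ)/sin δ ≈ 0.201.
p = a·p₁ + b·p₂ ≈ (0.510, 0.658, 0.554); φ = arcsin(p_z) ≈ 33.63°, λ = atan2(p_y, p_x) ≈ 52.25°.

≈ 34°N, 52°E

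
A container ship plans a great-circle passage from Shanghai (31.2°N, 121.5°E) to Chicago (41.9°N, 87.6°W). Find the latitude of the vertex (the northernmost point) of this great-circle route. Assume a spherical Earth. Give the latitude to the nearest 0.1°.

≈ 71.5°N

The great circle lies in the plane with unit normal n̂ = (p₁ × p₂)/|p₁ × p₂|.
Here n̂_z ≈ +0.317; the vertex latitude is φ_max = arccos|n̂_z| ≈ 71.5°.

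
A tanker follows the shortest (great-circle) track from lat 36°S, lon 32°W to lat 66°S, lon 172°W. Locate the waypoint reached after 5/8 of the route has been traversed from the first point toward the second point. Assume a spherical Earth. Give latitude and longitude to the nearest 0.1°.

≈ lat 75.5°S, lon 83.3°W

From cos δ = sin φ₁ sin φ₂ + cos φ₁ cos φ₂ cos Δλ, the central angle is δ ≈ 1.282 rad (73.4°).
Interpolate at f = 5/8 with slerp weights a = sin((1−f)δ)/sin δ ≈ 0.482, b = sin(fδ)/sin δ ≈ 0.749.
p = a·p₁ + b·p₂ ≈ (0.029, -0.249, -0.968); φ = arcsin(p_z) ≈ -75.47°, λ = atan2(p_y, p_x) ≈ -83.32°.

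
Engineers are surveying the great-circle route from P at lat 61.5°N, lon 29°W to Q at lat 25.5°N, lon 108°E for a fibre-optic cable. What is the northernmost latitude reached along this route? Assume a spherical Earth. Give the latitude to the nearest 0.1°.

≈ 72.9°N

The great circle lies in the plane with unit normal n̂ = (p₁ × p₂)/|p₁ × p₂|.
Here n̂_z ≈ +0.294; the vertex latitude is φ_max = arccos|n̂_z| ≈ 72.9°.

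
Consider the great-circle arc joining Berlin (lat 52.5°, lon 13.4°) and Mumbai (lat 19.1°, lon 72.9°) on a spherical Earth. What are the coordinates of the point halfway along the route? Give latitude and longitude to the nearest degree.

Convert each endpoint to a unit vector on the sphere (x = cos φ cos λ, y = cos φ sin λ, z = sin φ).
The central angle between the endpoints is δ = arccos(p₁·p₂) ≈ 0.987 rad (56.5°).
Interpolate at f = 1/2 with slerp weights a = sin((1−f)δ)/sin δ ≈ 0.568, b = sin(fδ)/sin δ ≈ 0.568.
p = a·p₁ + b·p₂ ≈ (0.494, 0.593, 0.636); φ = arcsin(p_z) ≈ 39.50°, λ = atan2(p_y, p_x) ≈ 50.20°.

≈ lat 40°, lon 50°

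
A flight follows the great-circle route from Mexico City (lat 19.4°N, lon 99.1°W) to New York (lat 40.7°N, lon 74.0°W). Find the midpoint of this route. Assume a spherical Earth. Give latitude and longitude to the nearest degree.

≈ lat 31°N, lon 88°W

The haversine formula gives a central angle δ ≈ 0.527 rad (30.2°) between the endpoints.
Interpolate at f = 1/2 with slerp weights a = sin((1−f)δ)/sin δ ≈ 0.518, b = sin(fδ)/sin δ ≈ 0.518.
p = a·p₁ + b·p₂ ≈ (0.031, -0.860, 0.510); φ = arcsin(p_z) ≈ 30.65°, λ = atan2(p_y, p_x) ≈ -87.94°.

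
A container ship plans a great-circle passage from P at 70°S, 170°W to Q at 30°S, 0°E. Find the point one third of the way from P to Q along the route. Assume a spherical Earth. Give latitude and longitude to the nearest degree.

≈ 83°S, 22°W

From cos δ = sin φ₁ sin φ₂ + cos φ₁ cos φ₂ cos Δλ, the central angle is δ ≈ 1.392 rad (79.7°).
Interpolate at f = 1/3 with slerp weights a = sin((1−f)δ)/sin δ ≈ 0.813, b = sin(fδ)/sin δ ≈ 0.455.
p = a·p₁ + b·p₂ ≈ (0.120, -0.048, -0.992); φ = arcsin(p_z) ≈ -82.58°, λ = atan2(p_y, p_x) ≈ -21.95°.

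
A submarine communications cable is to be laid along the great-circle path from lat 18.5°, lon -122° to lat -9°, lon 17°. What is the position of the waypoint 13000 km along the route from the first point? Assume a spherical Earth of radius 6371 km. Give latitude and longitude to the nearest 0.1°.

≈ lat -1.7°, lon -4.1°

The haversine formula gives a central angle δ ≈ 2.429 rad (139.2°) between the endpoints. The total great-circle distance is δ·R ≈ 2.429 × 6371 ≈ 15474 km, so the target fraction is f = 13000/15474 ≈ 0.840.
Interpolate at f ≈ 0.840 with slerp weights a = sin((1−f)δ)/sin δ ≈ 0.579, b = sin(fδ)/sin δ ≈ 1.364.
p = a·p₁ + b·p₂ ≈ (0.997, -0.072, -0.030); φ = arcsin(p_z) ≈ -1.70°, λ = atan2(p_y, p_x) ≈ -4.12°.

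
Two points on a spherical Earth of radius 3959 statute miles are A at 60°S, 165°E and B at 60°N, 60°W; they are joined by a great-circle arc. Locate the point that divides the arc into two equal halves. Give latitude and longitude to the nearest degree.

≈ 0°N, 128°W

Write both endpoints as unit vectors p₁, p₂ with components (cos φ cos λ, cos φ sin λ, sin φ).
The central angle between the endpoints is δ = arccos(p₁·p₂) ≈ 2.757 rad (157.9°).
Interpolate at f = 1/2 with slerp weights a = sin((1−f)δ)/sin δ ≈ 2.613, b = sin(fδ)/sin δ ≈ 2.613.
p = a·p₁ + b·p₂ ≈ (-0.609, -0.793, 0.000); φ = arcsin(p_z) ≈ 0.00°, λ = atan2(p_y, p_x) ≈ -127.50°.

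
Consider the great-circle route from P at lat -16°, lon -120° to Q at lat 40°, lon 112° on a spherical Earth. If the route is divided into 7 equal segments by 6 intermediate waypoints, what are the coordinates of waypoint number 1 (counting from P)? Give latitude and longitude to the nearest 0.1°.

Convert each endpoint to a unit vector on the sphere (x = cos φ cos λ, y = cos φ sin λ, z = sin φ).
The central angle between the endpoints is δ = arccos(p₁·p₂) ≈ 2.253 rad (129.1°).
Interpolate at f = 1/7 with slerp weights a = sin((1−f)δ)/sin δ ≈ 1.206, b = sin(fδ)/sin δ ≈ 0.408.
p = a·p₁ + b·p₂ ≈ (-0.696, -0.714, -0.070); φ = arcsin(p_z) ≈ -4.03°, λ = atan2(p_y, p_x) ≈ -134.28°.

≈ lat -4.0°, lon -134.3°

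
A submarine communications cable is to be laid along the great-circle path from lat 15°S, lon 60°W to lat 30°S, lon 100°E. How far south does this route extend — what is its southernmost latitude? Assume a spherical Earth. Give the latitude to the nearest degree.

≈ 68°S

The great circle lies in the plane with unit normal n̂ = (p₁ × p₂)/|p₁ × p₂|.
Here n̂_z ≈ +0.379; the vertex latitude is φ_max = arccos|n̂_z| ≈ 67.7°.
Check via Clairaut: cos φ_max = |cos φ₁| · sin C = cos(15.0°)·sin(156.9°) ≈ 0.379, again giving ≈ 67.7°.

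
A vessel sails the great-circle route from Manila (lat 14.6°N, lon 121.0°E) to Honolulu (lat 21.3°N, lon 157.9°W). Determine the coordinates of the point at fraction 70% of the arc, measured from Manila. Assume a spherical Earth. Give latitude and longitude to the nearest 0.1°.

≈ lat 23.7°N, lon 177.3°E

Write both endpoints as unit vectors p₁, p₂ with components (cos φ cos λ, cos φ sin λ, sin φ).
The central angle between the endpoints is δ = arccos(p₁·p₂) ≈ 1.338 rad (76.6°).
Interpolate at f = 0.70 with slerp weights a = sin((1−f)δ)/sin δ ≈ 0.401, b = sin(fδ)/sin δ ≈ 0.828.
p = a·p₁ + b·p₂ ≈ (-0.915, 0.043, 0.402); φ = arcsin(p_z) ≈ 23.70°, λ = atan2(p_y, p_x) ≈ 177.32°.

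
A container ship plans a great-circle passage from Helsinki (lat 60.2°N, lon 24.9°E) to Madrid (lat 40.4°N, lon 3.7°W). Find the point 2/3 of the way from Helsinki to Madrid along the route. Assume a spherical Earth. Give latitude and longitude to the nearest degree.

≈ lat 48°N, lon 3°E

Write both endpoints as unit vectors p₁, p₂ with components (cos φ cos λ, cos φ sin λ, sin φ).
The central angle between the endpoints is δ = arccos(p₁·p₂) ≈ 0.463 rad (26.5°).
Interpolate at f = 2/3 with slerp weights a = sin((1−f)δ)/sin δ ≈ 0.344, b = sin(fδ)/sin δ ≈ 0.680.
p = a·p₁ + b·p₂ ≈ (0.672, 0.039, 0.740); φ = arcsin(p_z) ≈ 47.69°, λ = atan2(p_y, p_x) ≈ 3.29°.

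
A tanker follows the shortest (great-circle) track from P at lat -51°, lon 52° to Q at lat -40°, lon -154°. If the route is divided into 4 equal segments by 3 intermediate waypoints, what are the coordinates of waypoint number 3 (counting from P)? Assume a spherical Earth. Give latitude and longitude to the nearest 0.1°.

The haversine formula gives a central angle δ ≈ 1.505 rad (86.2°) between the endpoints.
Interpolate at f = 3/4 with slerp weights a = sin((1−f)δ)/sin δ ≈ 0.368, b = sin(fδ)/sin δ ≈ 0.906.
p = a·p₁ + b·p₂ ≈ (-0.481, -0.122, -0.868); φ = arcsin(p_z) ≈ -60.26°, λ = atan2(p_y, p_x) ≈ -165.81°.

≈ lat -60.3°, lon -165.8°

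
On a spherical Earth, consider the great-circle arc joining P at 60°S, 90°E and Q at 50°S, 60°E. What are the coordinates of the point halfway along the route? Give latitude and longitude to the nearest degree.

≈ 56°S, 73°E

Convert each endpoint to a unit vector on the sphere (x = cos φ cos λ, y = cos φ sin λ, z = sin φ).
The central angle between the endpoints is δ = arccos(p₁·p₂) ≈ 0.343 rad (19.7°).
Interpolate at f = 1/2 with slerp weights a = sin((1−f)δ)/sin δ ≈ 0.507, b = sin(fδ)/sin δ ≈ 0.507.
p = a·p₁ + b·p₂ ≈ (0.163, 0.536, -0.828); φ = arcsin(p_z) ≈ -55.91°, λ = atan2(p_y, p_x) ≈ 73.08°.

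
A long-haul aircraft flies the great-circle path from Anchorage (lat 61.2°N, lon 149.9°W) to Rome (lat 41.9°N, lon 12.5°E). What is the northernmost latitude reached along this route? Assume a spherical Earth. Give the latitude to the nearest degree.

The great circle lies in the plane with unit normal n̂ = (p₁ × p₂)/|p₁ × p₂|.
Here n̂_z ≈ +0.112; the vertex latitude is φ_max = arccos|n̂_z| ≈ 83.6°.
Check via Clairaut: cos φ_max = |cos φ₁| · sin C = cos(61.2°)·sin(13.4°) ≈ 0.112, again giving ≈ 83.6°.

≈ 84°N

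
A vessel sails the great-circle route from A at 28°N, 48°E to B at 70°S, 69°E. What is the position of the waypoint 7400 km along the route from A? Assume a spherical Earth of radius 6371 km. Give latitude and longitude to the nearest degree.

Convert each endpoint to a unit vector on the sphere (x = cos φ cos λ, y = cos φ sin λ, z = sin φ).
The central angle between the endpoints is δ = arccos(p₁·p₂) ≈ 1.731 rad (99.2°). The total great-circle distance is δ·R ≈ 1.731 × 6371 ≈ 11026 km, so the target fraction is f = 7400/11026 ≈ 0.671.
Interpolate at f ≈ 0.671 with slerp weights a = sin((1−f)δ)/sin δ ≈ 0.546, b = sin(fδ)/sin δ ≈ 0.929.
p = a·p₁ + b·p₂ ≈ (0.436, 0.655, -0.617); φ = arcsin(p_z) ≈ -38.09°, λ = atan2(p_y, p_x) ≈ 56.32°.

≈ 38°S, 56°E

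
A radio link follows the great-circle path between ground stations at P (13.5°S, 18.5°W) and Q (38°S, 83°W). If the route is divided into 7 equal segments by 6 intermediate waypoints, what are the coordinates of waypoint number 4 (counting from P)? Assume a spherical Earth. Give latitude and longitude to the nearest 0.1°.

≈ (31.5°S, 51.6°W)

From cos δ = sin φ₁ sin φ₂ + cos φ₁ cos φ₂ cos Δλ, the central angle is δ ≈ 1.077 rad (61.7°).
Interpolate at f = 4/7 with slerp weights a = sin((1−f)δ)/sin δ ≈ 0.506, b = sin(fδ)/sin δ ≈ 0.656.
p = a·p₁ + b·p₂ ≈ (0.529, -0.669, -0.522); φ = arcsin(p_z) ≈ -31.45°, λ = atan2(p_y, p_x) ≈ -51.64°.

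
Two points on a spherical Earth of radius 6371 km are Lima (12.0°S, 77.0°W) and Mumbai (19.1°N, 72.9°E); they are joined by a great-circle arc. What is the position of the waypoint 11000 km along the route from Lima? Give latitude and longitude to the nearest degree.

≈ (19°N, 18°E)

Convert each endpoint to a unit vector on the sphere (x = cos φ cos λ, y = cos φ sin λ, z = sin φ).
The central angle between the endpoints is δ = arccos(p₁·p₂) ≈ 2.621 rad (150.2°). The total great-circle distance is δ·R ≈ 2.621 × 6371 ≈ 16701 km, so the target fraction is f = 11000/16701 ≈ 0.659.
Interpolate at f ≈ 0.659 with slerp weights a = sin((1−f)δ)/sin δ ≈ 1.569, b = sin(fδ)/sin δ ≈ 1.987.
p = a·p₁ + b·p₂ ≈ (0.897, 0.299, 0.324); φ = arcsin(p_z) ≈ 18.91°, λ = atan2(p_y, p_x) ≈ 18.44°.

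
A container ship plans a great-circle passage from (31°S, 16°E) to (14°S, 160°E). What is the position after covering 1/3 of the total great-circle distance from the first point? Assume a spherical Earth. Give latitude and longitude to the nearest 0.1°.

≈ (53.1°S, 64.4°E)

Write both endpoints as unit vectors p₁, p₂ with components (cos φ cos λ, cos φ sin λ, sin φ).
The central angle between the endpoints is δ = arccos(p₁·p₂) ≈ 2.151 rad (123.2°).
Interpolate at f = 1/3 with slerp weights a = sin((1−f)δ)/sin δ ≈ 1.185, b = sin(fδ)/sin δ ≈ 0.786.
p = a·p₁ + b·p₂ ≈ (0.260, 0.541, -0.800); φ = arcsin(p_z) ≈ -53.15°, λ = atan2(p_y, p_x) ≈ 64.35°.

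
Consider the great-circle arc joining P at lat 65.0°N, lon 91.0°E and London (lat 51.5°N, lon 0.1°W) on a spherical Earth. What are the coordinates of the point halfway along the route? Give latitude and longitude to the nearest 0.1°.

The haversine formula gives a central angle δ ≈ 0.789 rad (45.2°) between the endpoints.
Interpolate at f = 1/2 with slerp weights a = sin((1−f)δ)/sin δ ≈ 0.542, b = sin(fδ)/sin δ ≈ 0.542.
p = a·p₁ + b·p₂ ≈ (0.333, 0.228, 0.915); φ = arcsin(p_z) ≈ 66.18°, λ = atan2(p_y, p_x) ≈ 34.42°.

≈ lat 66.2°N, lon 34.4°E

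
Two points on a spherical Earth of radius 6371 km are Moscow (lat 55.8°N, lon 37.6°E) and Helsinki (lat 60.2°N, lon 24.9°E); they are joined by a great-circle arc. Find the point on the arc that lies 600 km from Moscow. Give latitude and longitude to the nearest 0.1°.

≈ lat 58.9°N, lon 29.4°E

Convert each endpoint to a unit vector on the sphere (x = cos φ cos λ, y = cos φ sin λ, z = sin φ).
The central angle between the endpoints is δ = arccos(p₁·p₂) ≈ 0.140 rad (8.0°). The total great-circle distance is δ·R ≈ 0.140 × 6371 ≈ 892 km, so the target fraction is f = 600/892 ≈ 0.673.
Interpolate at f ≈ 0.673 with slerp weights a = sin((1−f)δ)/sin δ ≈ 0.328, b = sin(fδ)/sin δ ≈ 0.674.
p = a·p₁ + b·p₂ ≈ (0.450, 0.254, 0.856); φ = arcsin(p_z) ≈ 58.90°, λ = atan2(p_y, p_x) ≈ 29.40°.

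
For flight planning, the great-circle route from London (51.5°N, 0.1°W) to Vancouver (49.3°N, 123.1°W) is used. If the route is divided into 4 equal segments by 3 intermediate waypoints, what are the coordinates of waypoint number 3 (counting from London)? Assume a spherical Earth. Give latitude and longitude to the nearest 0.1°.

The haversine formula gives a central angle δ ≈ 1.189 rad (68.1°) between the endpoints.
Interpolate at f = 3/4 with slerp weights a = sin((1−f)δ)/sin δ ≈ 0.316, b = sin(fδ)/sin δ ≈ 0.839.
p = a·p₁ + b·p₂ ≈ (-0.102, -0.458, 0.883); φ = arcsin(p_z) ≈ 61.99°, λ = atan2(p_y, p_x) ≈ -102.56°.

≈ 62.0°N, 102.6°W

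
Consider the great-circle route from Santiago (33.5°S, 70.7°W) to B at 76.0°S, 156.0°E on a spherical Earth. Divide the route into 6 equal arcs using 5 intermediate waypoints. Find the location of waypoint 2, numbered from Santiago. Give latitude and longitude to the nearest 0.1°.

≈ 55.1°S, 78.0°W

The haversine formula gives a central angle δ ≈ 1.162 rad (66.6°) between the endpoints.
Interpolate at f = 2/6 with slerp weights a = sin((1−f)δ)/sin δ ≈ 0.762, b = sin(fδ)/sin δ ≈ 0.412.
p = a·p₁ + b·p₂ ≈ (0.119, -0.559, -0.820); φ = arcsin(p_z) ≈ -55.11°, λ = atan2(p_y, p_x) ≈ -77.98°.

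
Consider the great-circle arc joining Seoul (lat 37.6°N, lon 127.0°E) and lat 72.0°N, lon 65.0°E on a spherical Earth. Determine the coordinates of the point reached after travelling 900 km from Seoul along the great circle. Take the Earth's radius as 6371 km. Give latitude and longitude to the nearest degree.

Convert each endpoint to a unit vector on the sphere (x = cos φ cos λ, y = cos φ sin λ, z = sin φ).
The central angle between the endpoints is δ = arccos(p₁·p₂) ≈ 0.802 rad (46.0°). The total great-circle distance is δ·R ≈ 0.802 × 6371 ≈ 5110 km, so the target fraction is f = 900/5110 ≈ 0.176.
Interpolate at f ≈ 0.176 with slerp weights a = sin((1−f)δ)/sin δ ≈ 0.854, b = sin(fδ)/sin δ ≈ 0.196.
p = a·p₁ + b·p₂ ≈ (-0.382, 0.595, 0.707); φ = arcsin(p_z) ≈ 45.01°, λ = atan2(p_y, p_x) ≈ 122.66°.

≈ lat 45°N, lon 123°E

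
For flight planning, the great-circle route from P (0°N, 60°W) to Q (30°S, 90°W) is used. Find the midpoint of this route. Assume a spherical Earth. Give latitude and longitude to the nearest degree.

≈ (16°S, 74°W)

The haversine formula gives a central angle δ ≈ 0.723 rad (41.4°) between the endpoints.
Interpolate at f = 1/2 with slerp weights a = sin((1−f)δ)/sin δ ≈ 0.535, b = sin(fδ)/sin δ ≈ 0.535.
p = a·p₁ + b·p₂ ≈ (0.267, -0.926, -0.267); φ = arcsin(p_z) ≈ -15.50°, λ = atan2(p_y, p_x) ≈ -73.90°.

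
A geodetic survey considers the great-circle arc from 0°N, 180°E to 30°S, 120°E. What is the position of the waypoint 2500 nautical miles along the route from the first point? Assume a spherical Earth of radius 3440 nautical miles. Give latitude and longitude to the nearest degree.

Convert each endpoint to a unit vector on the sphere (x = cos φ cos λ, y = cos φ sin λ, z = sin φ).
The central angle between the endpoints is δ = arccos(p₁·p₂) ≈ 1.123 rad (64.3°). The total great-circle distance is δ·R ≈ 1.123 × 3440 ≈ 3863 nmi, so the target fraction is f = 2500/3863 ≈ 0.647.
Interpolate at f ≈ 0.647 with slerp weights a = sin((1−f)δ)/sin δ ≈ 0.428, b = sin(fδ)/sin δ ≈ 0.737.
p = a·p₁ + b·p₂ ≈ (-0.747, 0.553, -0.369); φ = arcsin(p_z) ≈ -21.63°, λ = atan2(p_y, p_x) ≈ 143.51°.

≈ 22°S, 144°E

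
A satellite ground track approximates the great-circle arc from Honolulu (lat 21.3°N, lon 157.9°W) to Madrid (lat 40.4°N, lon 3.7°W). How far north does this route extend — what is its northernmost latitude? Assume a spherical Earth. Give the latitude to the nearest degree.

≈ 70°N

The great circle lies in the plane with unit normal n̂ = (p₁ × p₂)/|p₁ × p₂|.
Here n̂_z ≈ +0.337; the vertex latitude is φ_max = arccos|n̂_z| ≈ 70.3°.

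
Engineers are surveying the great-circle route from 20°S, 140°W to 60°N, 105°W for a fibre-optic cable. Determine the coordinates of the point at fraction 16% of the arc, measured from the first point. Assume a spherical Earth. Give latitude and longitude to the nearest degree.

≈ 7°S, 136°W

The haversine formula gives a central angle δ ≈ 1.482 rad (84.9°) between the endpoints.
Interpolate at f = 0.16 with slerp weights a = sin((1−f)δ)/sin δ ≈ 0.951, b = sin(fδ)/sin δ ≈ 0.236.
p = a·p₁ + b·p₂ ≈ (-0.715, -0.688, -0.121); φ = arcsin(p_z) ≈ -6.95°, λ = atan2(p_y, p_x) ≈ -136.09°.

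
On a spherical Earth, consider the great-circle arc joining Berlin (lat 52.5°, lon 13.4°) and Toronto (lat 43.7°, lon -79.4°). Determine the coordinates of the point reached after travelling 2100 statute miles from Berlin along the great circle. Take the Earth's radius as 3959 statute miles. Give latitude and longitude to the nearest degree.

≈ lat 58°, lon -41°

Convert each endpoint to a unit vector on the sphere (x = cos φ cos λ, y = cos φ sin λ, z = sin φ).
The central angle between the endpoints is δ = arccos(p₁·p₂) ≈ 1.016 rad (58.2°). The total great-circle distance is δ·R ≈ 1.016 × 3959 ≈ 4023 mi, so the target fraction is f = 2100/4023 ≈ 0.522.
Interpolate at f ≈ 0.522 with slerp weights a = sin((1−f)δ)/sin δ ≈ 0.549, b = sin(fδ)/sin δ ≈ 0.595.
p = a·p₁ + b·p₂ ≈ (0.404, -0.345, 0.847); φ = arcsin(p_z) ≈ 57.87°, λ = atan2(p_y, p_x) ≈ -40.51°.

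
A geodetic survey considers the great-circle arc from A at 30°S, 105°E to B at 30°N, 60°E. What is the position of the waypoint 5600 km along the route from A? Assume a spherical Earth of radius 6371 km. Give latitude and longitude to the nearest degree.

≈ 11°N, 75°E

Write both endpoints as unit vectors p₁, p₂ with components (cos φ cos λ, cos φ sin λ, sin φ).
The central angle between the endpoints is δ = arccos(p₁·p₂) ≈ 1.287 rad (73.7°). The total great-circle distance is δ·R ≈ 1.287 × 6371 ≈ 8197 km, so the target fraction is f = 5600/8197 ≈ 0.683.
Interpolate at f ≈ 0.683 with slerp weights a = sin((1−f)δ)/sin δ ≈ 0.413, b = sin(fδ)/sin δ ≈ 0.802.
p = a·p₁ + b·p₂ ≈ (0.255, 0.947, 0.195); φ = arcsin(p_z) ≈ 11.22°, λ = atan2(p_y, p_x) ≈ 74.94°.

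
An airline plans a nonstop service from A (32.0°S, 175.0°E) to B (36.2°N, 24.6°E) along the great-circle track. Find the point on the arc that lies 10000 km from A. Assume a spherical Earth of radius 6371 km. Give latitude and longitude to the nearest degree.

The haversine formula gives a central angle δ ≈ 2.709 rad (155.2°) between the endpoints. The total great-circle distance is δ·R ≈ 2.709 × 6371 ≈ 17261 km, so the target fraction is f = 10000/17261 ≈ 0.579.
Interpolate at f ≈ 0.579 with slerp weights a = sin((1−f)δ)/sin δ ≈ 2.168, b = sin(fδ)/sin δ ≈ 2.387.
p = a·p₁ + b·p₂ ≈ (-0.081, 0.962, 0.261); φ = arcsin(p_z) ≈ 15.10°, λ = atan2(p_y, p_x) ≈ 94.79°.

≈ (15°N, 95°E)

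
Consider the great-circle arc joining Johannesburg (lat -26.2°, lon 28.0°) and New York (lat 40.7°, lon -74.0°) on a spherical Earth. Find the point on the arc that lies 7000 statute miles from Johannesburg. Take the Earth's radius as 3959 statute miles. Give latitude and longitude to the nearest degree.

From cos δ = sin φ₁ sin φ₂ + cos φ₁ cos φ₂ cos Δλ, the central angle is δ ≈ 2.015 rad (115.4°). The total great-circle distance is δ·R ≈ 2.015 × 3959 ≈ 7976 mi, so the target fraction is f = 7000/7976 ≈ 0.878.
Interpolate at f ≈ 0.878 with slerp weights a = sin((1−f)δ)/sin δ ≈ 0.270, b = sin(fδ)/sin δ ≈ 1.086.
p = a·p₁ + b·p₂ ≈ (0.441, -0.677, 0.589); φ = arcsin(p_z) ≈ 36.07°, λ = atan2(p_y, p_x) ≈ -56.95°.

≈ lat 36°, lon -57°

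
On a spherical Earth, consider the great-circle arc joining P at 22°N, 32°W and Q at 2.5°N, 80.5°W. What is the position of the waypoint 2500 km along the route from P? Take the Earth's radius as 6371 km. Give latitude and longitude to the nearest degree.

Convert each endpoint to a unit vector on the sphere (x = cos φ cos λ, y = cos φ sin λ, z = sin φ).
The central angle between the endpoints is δ = arccos(p₁·p₂) ≈ 0.889 rad (50.9°). The total great-circle distance is δ·R ≈ 0.889 × 6371 ≈ 5664 km, so the target fraction is f = 2500/5664 ≈ 0.441.
Interpolate at f ≈ 0.441 with slerp weights a = sin((1−f)δ)/sin δ ≈ 0.614, b = sin(fδ)/sin δ ≈ 0.492.
p = a·p₁ + b·p₂ ≈ (0.564, -0.787, 0.251); φ = arcsin(p_z) ≈ 14.56°, λ = atan2(p_y, p_x) ≈ -54.38°.

≈ 15°N, 54°W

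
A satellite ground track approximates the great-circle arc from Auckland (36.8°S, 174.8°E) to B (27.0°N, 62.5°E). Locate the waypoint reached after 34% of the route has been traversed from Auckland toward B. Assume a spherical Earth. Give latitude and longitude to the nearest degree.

Convert each endpoint to a unit vector on the sphere (x = cos φ cos λ, y = cos φ sin λ, z = sin φ).
The central angle between the endpoints is δ = arccos(p₁·p₂) ≈ 2.144 rad (122.9°).
Interpolate at f = 0.34 with slerp weights a = sin((1−f)δ)/sin δ ≈ 1.176, b = sin(fδ)/sin δ ≈ 0.793.
p = a·p₁ + b·p₂ ≈ (-0.612, 0.712, -0.344); φ = arcsin(p_z) ≈ -20.15°, λ = atan2(p_y, p_x) ≈ 130.65°.

≈ (20°S, 131°E)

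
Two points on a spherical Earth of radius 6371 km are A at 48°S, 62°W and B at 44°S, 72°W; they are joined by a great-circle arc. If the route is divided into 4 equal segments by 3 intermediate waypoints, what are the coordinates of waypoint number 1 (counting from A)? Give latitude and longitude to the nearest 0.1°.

Convert each endpoint to a unit vector on the sphere (x = cos φ cos λ, y = cos φ sin λ, z = sin φ).
The central angle between the endpoints is δ = arccos(p₁·p₂) ≈ 0.140 rad (8.0°).
Interpolate at f = 1/4 with slerp weights a = sin((1−f)δ)/sin δ ≈ 0.751, b = sin(fδ)/sin δ ≈ 0.251.
p = a·p₁ + b·p₂ ≈ (0.292, -0.615, -0.732); φ = arcsin(p_z) ≈ -47.08°, λ = atan2(p_y, p_x) ≈ -64.64°.

≈ 47.1°S, 64.6°W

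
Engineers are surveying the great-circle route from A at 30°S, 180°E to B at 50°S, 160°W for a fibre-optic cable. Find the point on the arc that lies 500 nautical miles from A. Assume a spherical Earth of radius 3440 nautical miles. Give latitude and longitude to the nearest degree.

Convert each endpoint to a unit vector on the sphere (x = cos φ cos λ, y = cos φ sin λ, z = sin φ).
The central angle between the endpoints is δ = arccos(p₁·p₂) ≈ 0.437 rad (25.0°). The total great-circle distance is δ·R ≈ 0.437 × 3440 ≈ 1503 nmi, so the target fraction is f = 500/1503 ≈ 0.333.
Interpolate at f ≈ 0.333 with slerp weights a = sin((1−f)δ)/sin δ ≈ 0.679, b = sin(fδ)/sin δ ≈ 0.342.
p = a·p₁ + b·p₂ ≈ (-0.795, -0.075, -0.602); φ = arcsin(p_z) ≈ -37.01°, λ = atan2(p_y, p_x) ≈ -174.59°.

≈ 37°S, 175°W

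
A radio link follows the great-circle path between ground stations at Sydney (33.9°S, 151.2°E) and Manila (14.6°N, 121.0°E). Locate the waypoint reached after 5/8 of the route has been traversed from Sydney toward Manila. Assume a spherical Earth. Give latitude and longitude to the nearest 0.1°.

From cos δ = sin φ₁ sin φ₂ + cos φ₁ cos φ₂ cos Δλ, the central angle is δ ≈ 0.984 rad (56.4°).
Interpolate at f = 5/8 with slerp weights a = sin((1−f)δ)/sin δ ≈ 0.433, b = sin(fδ)/sin δ ≈ 0.693.
p = a·p₁ + b·p₂ ≈ (-0.660, 0.748, -0.067); φ = arcsin(p_z) ≈ -3.84°, λ = atan2(p_y, p_x) ≈ 131.44°.

≈ 3.8°S, 131.4°E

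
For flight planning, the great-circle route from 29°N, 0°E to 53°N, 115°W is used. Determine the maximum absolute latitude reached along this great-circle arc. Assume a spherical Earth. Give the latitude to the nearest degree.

The great circle lies in the plane with unit normal n̂ = (p₁ × p₂)/|p₁ × p₂|.
Here n̂_z ≈ -0.484; the vertex latitude is φ_max = arccos|n̂_z| ≈ 61.1°.
Check via Clairaut: cos φ_max = |cos φ₁| · sin C = cos(29.0°)·sin(33.6°) ≈ 0.484, again giving ≈ 61.1°.

≈ 61°N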